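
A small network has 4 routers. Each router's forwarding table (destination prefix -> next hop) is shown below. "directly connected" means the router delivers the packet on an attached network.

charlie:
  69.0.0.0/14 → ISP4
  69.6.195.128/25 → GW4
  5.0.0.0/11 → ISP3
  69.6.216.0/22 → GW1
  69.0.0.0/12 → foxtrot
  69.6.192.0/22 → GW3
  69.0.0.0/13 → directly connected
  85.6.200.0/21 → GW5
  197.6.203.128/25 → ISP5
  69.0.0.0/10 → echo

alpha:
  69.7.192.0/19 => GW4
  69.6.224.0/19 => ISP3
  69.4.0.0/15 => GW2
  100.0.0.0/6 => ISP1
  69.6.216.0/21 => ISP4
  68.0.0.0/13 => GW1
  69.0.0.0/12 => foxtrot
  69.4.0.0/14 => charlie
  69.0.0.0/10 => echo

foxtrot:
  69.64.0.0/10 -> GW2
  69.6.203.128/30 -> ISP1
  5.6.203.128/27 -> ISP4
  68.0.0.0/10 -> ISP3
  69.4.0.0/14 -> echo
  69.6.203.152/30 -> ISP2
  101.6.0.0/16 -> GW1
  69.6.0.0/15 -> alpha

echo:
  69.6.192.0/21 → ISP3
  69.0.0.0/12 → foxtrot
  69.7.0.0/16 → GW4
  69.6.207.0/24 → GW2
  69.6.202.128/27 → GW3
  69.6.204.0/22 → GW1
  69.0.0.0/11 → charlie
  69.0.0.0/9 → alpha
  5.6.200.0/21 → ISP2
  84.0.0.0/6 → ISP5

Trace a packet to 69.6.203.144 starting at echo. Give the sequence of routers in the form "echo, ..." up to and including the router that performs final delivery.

At echo: longest match for 69.6.203.144 is 69.0.0.0/12 -> foxtrot
At foxtrot: longest match for 69.6.203.144 is 69.6.0.0/15 -> alpha
At alpha: longest match for 69.6.203.144 is 69.4.0.0/14 -> charlie
At charlie: longest match for 69.6.203.144 is 69.0.0.0/13 -> directly connected

echo, foxtrot, alpha, charlie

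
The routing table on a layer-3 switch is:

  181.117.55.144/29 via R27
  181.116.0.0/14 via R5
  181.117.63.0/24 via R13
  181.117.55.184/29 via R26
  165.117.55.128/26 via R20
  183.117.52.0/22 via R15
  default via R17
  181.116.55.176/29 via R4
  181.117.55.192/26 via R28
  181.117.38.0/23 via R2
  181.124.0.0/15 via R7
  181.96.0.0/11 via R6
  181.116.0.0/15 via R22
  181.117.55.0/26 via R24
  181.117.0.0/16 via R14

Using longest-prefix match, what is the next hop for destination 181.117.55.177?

R14

Routes whose prefix contains 181.117.55.177:
  0.0.0.0/0 (default, matches everything) -> R17
  181.96.0.0/11 (181.96.0.0 - 181.127.255.255) -> R6
  181.116.0.0/14 (181.116.0.0 - 181.119.255.255) -> R5
  181.116.0.0/15 (181.116.0.0 - 181.117.255.255) -> R22
  181.117.0.0/16 (181.117.0.0 - 181.117.255.255) -> R14
More-specific entries that do NOT match:
  181.117.55.144/29 (181.117.55.144 - 181.117.55.151) does not contain 181.117.55.177
  181.117.55.184/29 (181.117.55.184 - 181.117.55.191) does not contain 181.117.55.177
  181.116.55.176/29 (181.116.55.176 - 181.116.55.183) does not contain 181.117.55.177
  165.117.55.128/26 (165.117.55.128 - 165.117.55.191) does not contain 181.117.55.177
  181.117.55.192/26 (181.117.55.192 - 181.117.55.255) does not contain 181.117.55.177
  181.117.55.0/26 (181.117.55.0 - 181.117.55.63) does not contain 181.117.55.177
  181.117.63.0/24 (181.117.63.0 - 181.117.63.255) does not contain 181.117.55.177
  181.117.38.0/23 (181.117.38.0 - 181.117.39.255) does not contain 181.117.55.177
  183.117.52.0/22 (183.117.52.0 - 183.117.55.255) does not contain 181.117.55.177
Longest matching prefix is /16 -> next hop R14.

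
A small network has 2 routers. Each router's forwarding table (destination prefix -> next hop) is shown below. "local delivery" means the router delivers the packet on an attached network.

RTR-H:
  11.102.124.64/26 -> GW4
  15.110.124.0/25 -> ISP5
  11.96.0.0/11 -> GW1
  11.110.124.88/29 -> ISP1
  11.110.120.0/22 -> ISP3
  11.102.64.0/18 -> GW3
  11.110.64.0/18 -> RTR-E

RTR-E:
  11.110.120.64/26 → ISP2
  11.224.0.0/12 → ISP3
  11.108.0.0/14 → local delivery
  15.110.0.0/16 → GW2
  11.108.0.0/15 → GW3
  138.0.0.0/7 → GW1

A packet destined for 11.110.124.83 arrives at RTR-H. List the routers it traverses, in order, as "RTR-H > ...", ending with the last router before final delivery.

At RTR-H: longest match for 11.110.124.83 is 11.110.64.0/18 -> RTR-E
At RTR-E: longest match for 11.110.124.83 is 11.108.0.0/14 -> local delivery

RTR-H > RTR-E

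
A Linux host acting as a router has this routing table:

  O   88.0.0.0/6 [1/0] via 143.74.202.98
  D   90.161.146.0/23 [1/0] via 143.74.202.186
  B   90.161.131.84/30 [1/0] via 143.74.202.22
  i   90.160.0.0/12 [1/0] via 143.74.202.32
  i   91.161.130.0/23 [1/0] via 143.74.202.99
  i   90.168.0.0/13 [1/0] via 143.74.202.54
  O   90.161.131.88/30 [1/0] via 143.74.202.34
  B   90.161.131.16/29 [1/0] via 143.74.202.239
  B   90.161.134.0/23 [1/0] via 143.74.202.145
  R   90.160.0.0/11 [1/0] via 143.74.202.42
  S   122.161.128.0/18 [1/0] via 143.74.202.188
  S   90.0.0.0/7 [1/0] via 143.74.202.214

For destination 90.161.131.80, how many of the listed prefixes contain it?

Prefixes containing 90.161.131.80:
  88.0.0.0/6 (88.0.0.0 - 91.255.255.255)
  90.0.0.0/7 (90.0.0.0 - 91.255.255.255)
  90.160.0.0/11 (90.160.0.0 - 90.191.255.255)
  90.160.0.0/12 (90.160.0.0 - 90.175.255.255)
Total matching entries: 4.

4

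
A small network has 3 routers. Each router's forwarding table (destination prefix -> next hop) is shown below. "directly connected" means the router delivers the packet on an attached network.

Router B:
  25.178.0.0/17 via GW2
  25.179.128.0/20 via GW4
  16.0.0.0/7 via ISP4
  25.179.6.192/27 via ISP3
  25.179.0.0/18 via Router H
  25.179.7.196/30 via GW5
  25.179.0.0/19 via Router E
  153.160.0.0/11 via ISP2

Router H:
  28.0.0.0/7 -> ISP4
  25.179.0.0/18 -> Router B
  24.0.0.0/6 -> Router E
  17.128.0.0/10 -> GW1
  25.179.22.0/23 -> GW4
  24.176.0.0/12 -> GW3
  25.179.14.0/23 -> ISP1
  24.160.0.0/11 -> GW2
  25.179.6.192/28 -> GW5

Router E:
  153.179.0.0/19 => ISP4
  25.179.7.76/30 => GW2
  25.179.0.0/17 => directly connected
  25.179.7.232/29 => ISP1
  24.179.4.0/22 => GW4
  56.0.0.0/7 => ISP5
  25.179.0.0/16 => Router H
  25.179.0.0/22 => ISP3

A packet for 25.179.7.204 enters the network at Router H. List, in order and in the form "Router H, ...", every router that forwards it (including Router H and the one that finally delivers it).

At Router H: longest match for 25.179.7.204 is 25.179.0.0/18 -> Router B
At Router B: longest match for 25.179.7.204 is 25.179.0.0/19 -> Router E
At Router E: longest match for 25.179.7.204 is 25.179.0.0/17 -> directly connected

Router H, Router B, Router E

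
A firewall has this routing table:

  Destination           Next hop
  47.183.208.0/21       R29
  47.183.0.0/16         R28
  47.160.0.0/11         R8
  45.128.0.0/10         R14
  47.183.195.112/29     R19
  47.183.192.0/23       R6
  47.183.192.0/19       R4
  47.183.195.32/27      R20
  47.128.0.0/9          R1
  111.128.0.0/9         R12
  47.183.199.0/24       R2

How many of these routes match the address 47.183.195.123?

Prefixes containing 47.183.195.123:
  47.128.0.0/9 (47.128.0.0 - 47.255.255.255)
  47.160.0.0/11 (47.160.0.0 - 47.191.255.255)
  47.183.0.0/16 (47.183.0.0 - 47.183.255.255)
  47.183.192.0/19 (47.183.192.0 - 47.183.223.255)
Total matching entries: 4.

4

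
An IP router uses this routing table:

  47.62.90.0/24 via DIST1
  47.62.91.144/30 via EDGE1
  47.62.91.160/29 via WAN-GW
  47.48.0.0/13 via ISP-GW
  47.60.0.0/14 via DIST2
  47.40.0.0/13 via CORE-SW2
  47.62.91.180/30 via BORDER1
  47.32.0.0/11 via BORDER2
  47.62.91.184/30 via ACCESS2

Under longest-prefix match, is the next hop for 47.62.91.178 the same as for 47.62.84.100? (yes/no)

47.62.91.178: longest match 47.60.0.0/14 -> DIST2
47.62.84.100: longest match 47.60.0.0/14 -> DIST2

yes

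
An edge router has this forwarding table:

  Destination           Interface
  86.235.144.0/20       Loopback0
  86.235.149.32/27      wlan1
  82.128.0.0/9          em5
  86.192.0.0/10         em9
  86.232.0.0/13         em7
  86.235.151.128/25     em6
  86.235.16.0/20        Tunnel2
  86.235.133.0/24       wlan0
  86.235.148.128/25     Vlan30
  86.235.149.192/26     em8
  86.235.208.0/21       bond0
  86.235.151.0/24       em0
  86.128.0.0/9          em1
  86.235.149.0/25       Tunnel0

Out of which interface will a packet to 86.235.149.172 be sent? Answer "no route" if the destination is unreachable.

Routes whose prefix contains 86.235.149.172:
  86.128.0.0/9 (86.128.0.0 - 86.255.255.255) -> em1
  86.192.0.0/10 (86.192.0.0 - 86.255.255.255) -> em9
  86.232.0.0/13 (86.232.0.0 - 86.239.255.255) -> em7
  86.235.144.0/20 (86.235.144.0 - 86.235.159.255) -> Loopback0
More-specific entries that do NOT match:
  86.235.149.32/27 (86.235.149.32 - 86.235.149.63) does not contain 86.235.149.172
  86.235.149.192/26 (86.235.149.192 - 86.235.149.255) does not contain 86.235.149.172
  86.235.151.128/25 (86.235.151.128 - 86.235.151.255) does not contain 86.235.149.172
  86.235.148.128/25 (86.235.148.128 - 86.235.148.255) does not contain 86.235.149.172
  86.235.149.0/25 (86.235.149.0 - 86.235.149.127) does not contain 86.235.149.172
  86.235.133.0/24 (86.235.133.0 - 86.235.133.255) does not contain 86.235.149.172
  86.235.151.0/24 (86.235.151.0 - 86.235.151.255) does not contain 86.235.149.172
  86.235.208.0/21 (86.235.208.0 - 86.235.215.255) does not contain 86.235.149.172
Longest matching prefix is /20 -> interface Loopback0.

Loopback0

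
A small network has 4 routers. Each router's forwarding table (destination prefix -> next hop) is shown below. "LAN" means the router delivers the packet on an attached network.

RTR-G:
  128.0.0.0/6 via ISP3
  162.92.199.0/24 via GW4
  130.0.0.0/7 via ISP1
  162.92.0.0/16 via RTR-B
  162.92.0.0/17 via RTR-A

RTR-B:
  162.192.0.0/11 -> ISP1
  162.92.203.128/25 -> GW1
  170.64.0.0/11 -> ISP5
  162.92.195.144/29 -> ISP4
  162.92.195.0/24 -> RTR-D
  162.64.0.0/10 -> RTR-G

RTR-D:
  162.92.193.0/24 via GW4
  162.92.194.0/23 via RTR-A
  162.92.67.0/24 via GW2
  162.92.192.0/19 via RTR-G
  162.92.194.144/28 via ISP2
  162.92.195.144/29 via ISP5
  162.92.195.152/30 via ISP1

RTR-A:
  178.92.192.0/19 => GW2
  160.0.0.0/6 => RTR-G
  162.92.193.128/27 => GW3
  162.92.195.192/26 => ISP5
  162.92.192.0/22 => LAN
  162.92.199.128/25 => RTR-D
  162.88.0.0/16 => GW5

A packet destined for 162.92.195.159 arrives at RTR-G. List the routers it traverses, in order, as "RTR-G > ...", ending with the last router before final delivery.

RTR-G > RTR-B > RTR-D > RTR-A

At RTR-G: longest match for 162.92.195.159 is 162.92.0.0/16 -> RTR-B
At RTR-B: longest match for 162.92.195.159 is 162.92.195.0/24 -> RTR-D
At RTR-D: longest match for 162.92.195.159 is 162.92.194.0/23 -> RTR-A
At RTR-A: longest match for 162.92.195.159 is 162.92.192.0/22 -> LAN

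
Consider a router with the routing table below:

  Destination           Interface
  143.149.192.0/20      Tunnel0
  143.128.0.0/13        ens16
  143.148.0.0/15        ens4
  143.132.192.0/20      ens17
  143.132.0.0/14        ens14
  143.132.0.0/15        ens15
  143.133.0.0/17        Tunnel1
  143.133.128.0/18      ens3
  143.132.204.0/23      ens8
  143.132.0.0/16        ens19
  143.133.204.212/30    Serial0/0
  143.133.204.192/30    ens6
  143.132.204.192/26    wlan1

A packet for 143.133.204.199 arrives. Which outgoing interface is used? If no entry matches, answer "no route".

Routes whose prefix contains 143.133.204.199:
  143.128.0.0/13 (143.128.0.0 - 143.135.255.255) -> ens16
  143.132.0.0/14 (143.132.0.0 - 143.135.255.255) -> ens14
  143.132.0.0/15 (143.132.0.0 - 143.133.255.255) -> ens15
More-specific entries that do NOT match:
  143.133.204.212/30 (143.133.204.212 - 143.133.204.215) does not contain 143.133.204.199
  143.133.204.192/30 (143.133.204.192 - 143.133.204.195) does not contain 143.133.204.199
  143.132.204.192/26 (143.132.204.192 - 143.132.204.255) does not contain 143.133.204.199
  143.132.204.0/23 (143.132.204.0 - 143.132.205.255) does not contain 143.133.204.199
  143.149.192.0/20 (143.149.192.0 - 143.149.207.255) does not contain 143.133.204.199
  143.132.192.0/20 (143.132.192.0 - 143.132.207.255) does not contain 143.133.204.199
  143.133.128.0/18 (143.133.128.0 - 143.133.191.255) does not contain 143.133.204.199
  143.133.0.0/17 (143.133.0.0 - 143.133.127.255) does not contain 143.133.204.199
  143.132.0.0/16 (143.132.0.0 - 143.132.255.255) does not contain 143.133.204.199
Longest matching prefix is /15 -> interface ens15.

ens15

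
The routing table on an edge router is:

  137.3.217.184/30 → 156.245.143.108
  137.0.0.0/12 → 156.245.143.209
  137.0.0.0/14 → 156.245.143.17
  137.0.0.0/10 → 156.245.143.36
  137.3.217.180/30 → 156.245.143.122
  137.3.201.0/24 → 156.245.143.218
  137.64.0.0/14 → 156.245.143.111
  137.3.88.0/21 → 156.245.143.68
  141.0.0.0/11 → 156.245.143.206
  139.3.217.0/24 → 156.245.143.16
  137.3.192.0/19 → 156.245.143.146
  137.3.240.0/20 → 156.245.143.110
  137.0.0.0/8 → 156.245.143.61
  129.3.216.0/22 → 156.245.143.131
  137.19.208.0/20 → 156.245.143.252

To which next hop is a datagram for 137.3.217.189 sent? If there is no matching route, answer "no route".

Routes whose prefix contains 137.3.217.189:
  137.0.0.0/8 (137.0.0.0 - 137.255.255.255) -> 156.245.143.61
  137.0.0.0/10 (137.0.0.0 - 137.63.255.255) -> 156.245.143.36
  137.0.0.0/12 (137.0.0.0 - 137.15.255.255) -> 156.245.143.209
  137.0.0.0/14 (137.0.0.0 - 137.3.255.255) -> 156.245.143.17
  137.3.192.0/19 (137.3.192.0 - 137.3.223.255) -> 156.245.143.146
More-specific entries that do NOT match:
  137.3.217.184/30 (137.3.217.184 - 137.3.217.187) does not contain 137.3.217.189
  137.3.217.180/30 (137.3.217.180 - 137.3.217.183) does not contain 137.3.217.189
  137.3.201.0/24 (137.3.201.0 - 137.3.201.255) does not contain 137.3.217.189
  139.3.217.0/24 (139.3.217.0 - 139.3.217.255) does not contain 137.3.217.189
  129.3.216.0/22 (129.3.216.0 - 129.3.219.255) does not contain 137.3.217.189
  137.3.88.0/21 (137.3.88.0 - 137.3.95.255) does not contain 137.3.217.189
  137.3.240.0/20 (137.3.240.0 - 137.3.255.255) does not contain 137.3.217.189
  137.19.208.0/20 (137.19.208.0 - 137.19.223.255) does not contain 137.3.217.189
Longest matching prefix is /19 -> next hop 156.245.143.146.

156.245.143.146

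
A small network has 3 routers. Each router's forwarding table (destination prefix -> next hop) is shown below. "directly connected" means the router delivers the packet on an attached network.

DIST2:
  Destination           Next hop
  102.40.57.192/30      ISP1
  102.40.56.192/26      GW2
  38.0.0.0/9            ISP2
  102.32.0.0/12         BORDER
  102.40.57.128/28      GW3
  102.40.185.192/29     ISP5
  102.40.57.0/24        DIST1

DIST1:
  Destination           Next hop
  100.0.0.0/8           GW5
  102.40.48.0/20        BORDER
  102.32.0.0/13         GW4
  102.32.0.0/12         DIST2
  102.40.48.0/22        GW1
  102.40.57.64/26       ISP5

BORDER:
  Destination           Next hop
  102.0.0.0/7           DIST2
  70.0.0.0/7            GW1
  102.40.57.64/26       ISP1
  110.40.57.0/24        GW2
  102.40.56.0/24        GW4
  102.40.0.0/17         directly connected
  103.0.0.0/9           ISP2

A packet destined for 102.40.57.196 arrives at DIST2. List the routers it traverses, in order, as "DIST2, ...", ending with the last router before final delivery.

At DIST2: longest match for 102.40.57.196 is 102.40.57.0/24 -> DIST1
At DIST1: longest match for 102.40.57.196 is 102.40.48.0/20 -> BORDER
At BORDER: longest match for 102.40.57.196 is 102.40.0.0/17 -> directly connected

DIST2, DIST1, BORDER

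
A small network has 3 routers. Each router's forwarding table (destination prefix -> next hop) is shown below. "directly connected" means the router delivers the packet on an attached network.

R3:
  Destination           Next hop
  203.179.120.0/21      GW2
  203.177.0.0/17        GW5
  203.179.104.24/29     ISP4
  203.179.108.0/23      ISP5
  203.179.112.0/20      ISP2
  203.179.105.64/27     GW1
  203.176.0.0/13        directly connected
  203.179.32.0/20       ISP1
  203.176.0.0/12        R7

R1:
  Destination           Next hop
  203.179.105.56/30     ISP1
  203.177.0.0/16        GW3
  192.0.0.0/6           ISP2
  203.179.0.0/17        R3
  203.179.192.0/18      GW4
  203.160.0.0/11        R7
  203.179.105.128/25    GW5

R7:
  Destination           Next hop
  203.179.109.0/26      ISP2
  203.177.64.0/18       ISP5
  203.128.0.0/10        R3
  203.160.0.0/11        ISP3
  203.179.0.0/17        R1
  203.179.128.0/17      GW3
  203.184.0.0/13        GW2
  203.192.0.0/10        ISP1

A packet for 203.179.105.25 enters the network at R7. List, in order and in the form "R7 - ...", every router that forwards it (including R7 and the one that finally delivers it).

At R7: longest match for 203.179.105.25 is 203.179.0.0/17 -> R1
At R1: longest match for 203.179.105.25 is 203.179.0.0/17 -> R3
At R3: longest match for 203.179.105.25 is 203.176.0.0/13 -> directly connected

R7 - R1 - R3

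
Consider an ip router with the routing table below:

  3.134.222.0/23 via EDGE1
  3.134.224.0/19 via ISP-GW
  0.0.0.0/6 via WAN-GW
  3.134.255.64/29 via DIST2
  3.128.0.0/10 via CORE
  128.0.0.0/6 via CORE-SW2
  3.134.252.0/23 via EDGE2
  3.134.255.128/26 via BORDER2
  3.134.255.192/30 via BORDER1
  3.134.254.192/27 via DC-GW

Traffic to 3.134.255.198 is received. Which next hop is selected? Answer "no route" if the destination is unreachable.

Routes whose prefix contains 3.134.255.198:
  0.0.0.0/6 (0.0.0.0 - 3.255.255.255) -> WAN-GW
  3.128.0.0/10 (3.128.0.0 - 3.191.255.255) -> CORE
  3.134.224.0/19 (3.134.224.0 - 3.134.255.255) -> ISP-GW
More-specific entries that do NOT match:
  3.134.255.192/30 (3.134.255.192 - 3.134.255.195) does not contain 3.134.255.198
  3.134.255.64/29 (3.134.255.64 - 3.134.255.71) does not contain 3.134.255.198
  3.134.254.192/27 (3.134.254.192 - 3.134.254.223) does not contain 3.134.255.198
  3.134.255.128/26 (3.134.255.128 - 3.134.255.191) does not contain 3.134.255.198
  3.134.222.0/23 (3.134.222.0 - 3.134.223.255) does not contain 3.134.255.198
  3.134.252.0/23 (3.134.252.0 - 3.134.253.255) does not contain 3.134.255.198
Longest matching prefix is /19 -> next hop ISP-GW.

ISP-GW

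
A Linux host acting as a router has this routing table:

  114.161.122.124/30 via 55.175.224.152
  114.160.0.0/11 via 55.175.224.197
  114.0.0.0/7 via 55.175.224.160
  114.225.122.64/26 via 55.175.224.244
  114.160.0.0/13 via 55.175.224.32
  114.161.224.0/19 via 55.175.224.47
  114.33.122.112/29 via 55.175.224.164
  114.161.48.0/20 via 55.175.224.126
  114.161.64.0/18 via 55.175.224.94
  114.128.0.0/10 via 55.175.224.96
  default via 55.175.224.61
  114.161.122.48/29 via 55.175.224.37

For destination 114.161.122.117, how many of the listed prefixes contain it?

Prefixes containing 114.161.122.117:
  0.0.0.0/0 (default, matches everything)
  114.0.0.0/7 (114.0.0.0 - 115.255.255.255)
  114.128.0.0/10 (114.128.0.0 - 114.191.255.255)
  114.160.0.0/11 (114.160.0.0 - 114.191.255.255)
  114.160.0.0/13 (114.160.0.0 - 114.167.255.255)
  114.161.64.0/18 (114.161.64.0 - 114.161.127.255)
Total matching entries: 6.

6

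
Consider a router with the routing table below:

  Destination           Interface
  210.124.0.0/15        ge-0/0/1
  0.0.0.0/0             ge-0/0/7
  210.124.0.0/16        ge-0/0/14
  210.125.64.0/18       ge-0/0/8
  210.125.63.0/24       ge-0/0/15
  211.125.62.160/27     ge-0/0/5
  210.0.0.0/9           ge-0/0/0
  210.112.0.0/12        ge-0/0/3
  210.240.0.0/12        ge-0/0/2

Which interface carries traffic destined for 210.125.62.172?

ge-0/0/1

Routes whose prefix contains 210.125.62.172:
  0.0.0.0/0 (default, matches everything) -> ge-0/0/7
  210.0.0.0/9 (210.0.0.0 - 210.127.255.255) -> ge-0/0/0
  210.112.0.0/12 (210.112.0.0 - 210.127.255.255) -> ge-0/0/3
  210.124.0.0/15 (210.124.0.0 - 210.125.255.255) -> ge-0/0/1
More-specific entries that do NOT match:
  211.125.62.160/27 (211.125.62.160 - 211.125.62.191) does not contain 210.125.62.172
  210.125.63.0/24 (210.125.63.0 - 210.125.63.255) does not contain 210.125.62.172
  210.125.64.0/18 (210.125.64.0 - 210.125.127.255) does not contain 210.125.62.172
  210.124.0.0/16 (210.124.0.0 - 210.124.255.255) does not contain 210.125.62.172
Longest matching prefix is /15 -> interface ge-0/0/1.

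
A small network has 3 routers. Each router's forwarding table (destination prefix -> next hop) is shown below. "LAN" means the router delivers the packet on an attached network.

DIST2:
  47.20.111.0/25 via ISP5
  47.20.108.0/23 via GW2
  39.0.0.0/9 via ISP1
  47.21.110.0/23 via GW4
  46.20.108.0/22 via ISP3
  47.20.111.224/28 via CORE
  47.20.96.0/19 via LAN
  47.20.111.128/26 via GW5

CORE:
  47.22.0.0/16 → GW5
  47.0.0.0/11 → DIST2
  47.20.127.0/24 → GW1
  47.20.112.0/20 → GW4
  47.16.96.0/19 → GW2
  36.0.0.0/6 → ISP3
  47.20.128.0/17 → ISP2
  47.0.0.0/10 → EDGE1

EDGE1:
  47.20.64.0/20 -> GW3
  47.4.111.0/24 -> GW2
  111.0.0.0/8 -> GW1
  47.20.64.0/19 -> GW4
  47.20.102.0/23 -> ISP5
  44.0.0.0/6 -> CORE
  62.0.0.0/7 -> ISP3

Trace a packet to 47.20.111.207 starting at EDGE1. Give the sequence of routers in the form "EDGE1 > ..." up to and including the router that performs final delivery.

At EDGE1: longest match for 47.20.111.207 is 44.0.0.0/6 -> CORE
At CORE: longest match for 47.20.111.207 is 47.0.0.0/11 -> DIST2
At DIST2: longest match for 47.20.111.207 is 47.20.96.0/19 -> LAN

EDGE1 > CORE > DIST2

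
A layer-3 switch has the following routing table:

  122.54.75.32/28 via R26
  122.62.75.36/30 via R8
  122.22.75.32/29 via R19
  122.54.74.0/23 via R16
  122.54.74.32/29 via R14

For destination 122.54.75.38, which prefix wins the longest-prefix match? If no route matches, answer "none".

Entries matching 122.54.75.38:
  122.54.74.0/23 (122.54.74.0 - 122.54.75.255)
  122.54.75.32/28 (122.54.75.32 - 122.54.75.47)
Most specific is 122.54.75.32/28.

122.54.75.32/28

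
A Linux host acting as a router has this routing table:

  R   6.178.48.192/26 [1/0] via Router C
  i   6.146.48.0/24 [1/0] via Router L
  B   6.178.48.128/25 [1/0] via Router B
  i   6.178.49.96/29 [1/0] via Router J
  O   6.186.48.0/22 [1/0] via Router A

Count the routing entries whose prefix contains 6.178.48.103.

0

No listed prefix contains 6.178.48.103.
Total matching entries: 0.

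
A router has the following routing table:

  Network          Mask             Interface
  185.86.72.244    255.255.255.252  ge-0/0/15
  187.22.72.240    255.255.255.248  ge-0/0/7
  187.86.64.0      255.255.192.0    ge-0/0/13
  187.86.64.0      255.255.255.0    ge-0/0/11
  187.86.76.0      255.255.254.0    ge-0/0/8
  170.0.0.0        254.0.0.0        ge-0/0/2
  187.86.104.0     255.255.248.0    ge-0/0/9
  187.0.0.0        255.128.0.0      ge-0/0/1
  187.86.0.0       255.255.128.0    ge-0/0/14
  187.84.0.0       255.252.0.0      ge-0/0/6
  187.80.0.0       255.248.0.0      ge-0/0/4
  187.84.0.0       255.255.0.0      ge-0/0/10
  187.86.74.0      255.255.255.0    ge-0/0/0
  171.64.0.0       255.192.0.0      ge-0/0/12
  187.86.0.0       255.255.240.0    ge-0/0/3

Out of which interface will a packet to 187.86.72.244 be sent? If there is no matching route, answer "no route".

Routes whose prefix contains 187.86.72.244:
  187.0.0.0/9 (187.0.0.0 - 187.127.255.255) -> ge-0/0/1
  187.80.0.0/13 (187.80.0.0 - 187.87.255.255) -> ge-0/0/4
  187.84.0.0/14 (187.84.0.0 - 187.87.255.255) -> ge-0/0/6
  187.86.0.0/17 (187.86.0.0 - 187.86.127.255) -> ge-0/0/14
  187.86.64.0/18 (187.86.64.0 - 187.86.127.255) -> ge-0/0/13
More-specific entries that do NOT match:
  185.86.72.244/30 (185.86.72.244 - 185.86.72.247) does not contain 187.86.72.244
  187.22.72.240/29 (187.22.72.240 - 187.22.72.247) does not contain 187.86.72.244
  187.86.64.0/24 (187.86.64.0 - 187.86.64.255) does not contain 187.86.72.244
  187.86.74.0/24 (187.86.74.0 - 187.86.74.255) does not contain 187.86.72.244
  187.86.76.0/23 (187.86.76.0 - 187.86.77.255) does not contain 187.86.72.244
  187.86.104.0/21 (187.86.104.0 - 187.86.111.255) does not contain 187.86.72.244
  187.86.0.0/20 (187.86.0.0 - 187.86.15.255) does not contain 187.86.72.244
Longest matching prefix is /18 -> interface ge-0/0/13.

ge-0/0/13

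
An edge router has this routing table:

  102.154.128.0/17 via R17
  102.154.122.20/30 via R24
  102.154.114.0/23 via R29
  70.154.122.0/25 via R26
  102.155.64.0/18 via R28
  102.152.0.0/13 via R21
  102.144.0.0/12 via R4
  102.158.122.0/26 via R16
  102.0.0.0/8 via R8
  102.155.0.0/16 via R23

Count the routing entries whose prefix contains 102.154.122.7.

Prefixes containing 102.154.122.7:
  102.0.0.0/8 (102.0.0.0 - 102.255.255.255)
  102.144.0.0/12 (102.144.0.0 - 102.159.255.255)
  102.152.0.0/13 (102.152.0.0 - 102.159.255.255)
Total matching entries: 3.

3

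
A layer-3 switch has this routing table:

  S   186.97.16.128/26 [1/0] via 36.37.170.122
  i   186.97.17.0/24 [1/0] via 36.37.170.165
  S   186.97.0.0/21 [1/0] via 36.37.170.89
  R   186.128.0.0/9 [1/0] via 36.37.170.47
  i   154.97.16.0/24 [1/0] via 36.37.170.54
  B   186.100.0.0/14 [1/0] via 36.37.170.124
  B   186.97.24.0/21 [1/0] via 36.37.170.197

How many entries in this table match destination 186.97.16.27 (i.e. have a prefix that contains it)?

No listed prefix contains 186.97.16.27.
Total matching entries: 0.

0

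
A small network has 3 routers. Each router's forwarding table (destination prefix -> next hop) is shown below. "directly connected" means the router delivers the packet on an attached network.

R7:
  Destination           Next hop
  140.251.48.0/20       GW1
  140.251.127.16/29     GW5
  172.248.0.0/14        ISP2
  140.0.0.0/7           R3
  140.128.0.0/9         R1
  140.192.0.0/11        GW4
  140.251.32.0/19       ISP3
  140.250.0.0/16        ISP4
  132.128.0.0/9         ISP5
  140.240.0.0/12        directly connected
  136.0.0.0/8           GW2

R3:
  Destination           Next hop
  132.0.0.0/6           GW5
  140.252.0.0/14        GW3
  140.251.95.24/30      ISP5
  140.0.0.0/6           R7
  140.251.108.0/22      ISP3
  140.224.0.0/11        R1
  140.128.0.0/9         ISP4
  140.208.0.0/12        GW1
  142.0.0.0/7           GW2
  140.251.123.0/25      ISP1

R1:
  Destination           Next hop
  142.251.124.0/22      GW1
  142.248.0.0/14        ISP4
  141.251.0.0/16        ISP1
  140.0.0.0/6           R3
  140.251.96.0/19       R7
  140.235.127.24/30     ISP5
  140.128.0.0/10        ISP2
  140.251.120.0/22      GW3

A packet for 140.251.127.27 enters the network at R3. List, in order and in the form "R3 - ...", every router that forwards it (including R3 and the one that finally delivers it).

R3 - R1 - R7

At R3: longest match for 140.251.127.27 is 140.224.0.0/11 -> R1
At R1: longest match for 140.251.127.27 is 140.251.96.0/19 -> R7
At R7: longest match for 140.251.127.27 is 140.240.0.0/12 -> directly connected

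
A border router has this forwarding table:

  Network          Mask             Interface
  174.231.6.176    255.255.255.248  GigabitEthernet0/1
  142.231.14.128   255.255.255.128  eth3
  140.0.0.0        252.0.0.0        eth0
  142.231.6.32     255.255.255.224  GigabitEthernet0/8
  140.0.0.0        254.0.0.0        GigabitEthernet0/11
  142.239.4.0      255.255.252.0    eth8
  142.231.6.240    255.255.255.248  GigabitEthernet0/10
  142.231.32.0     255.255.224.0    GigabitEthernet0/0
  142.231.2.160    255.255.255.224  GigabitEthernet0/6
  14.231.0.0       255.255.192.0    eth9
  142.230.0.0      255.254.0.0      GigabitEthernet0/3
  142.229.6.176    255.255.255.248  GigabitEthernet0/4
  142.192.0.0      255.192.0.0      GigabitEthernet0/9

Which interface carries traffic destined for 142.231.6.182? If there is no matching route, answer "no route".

GigabitEthernet0/3

Routes whose prefix contains 142.231.6.182:
  140.0.0.0/6 (140.0.0.0 - 143.255.255.255) -> eth0
  142.192.0.0/10 (142.192.0.0 - 142.255.255.255) -> GigabitEthernet0/9
  142.230.0.0/15 (142.230.0.0 - 142.231.255.255) -> GigabitEthernet0/3
More-specific entries that do NOT match:
  174.231.6.176/29 (174.231.6.176 - 174.231.6.183) does not contain 142.231.6.182
  142.231.6.240/29 (142.231.6.240 - 142.231.6.247) does not contain 142.231.6.182
  142.229.6.176/29 (142.229.6.176 - 142.229.6.183) does not contain 142.231.6.182
  142.231.6.32/27 (142.231.6.32 - 142.231.6.63) does not contain 142.231.6.182
  142.231.2.160/27 (142.231.2.160 - 142.231.2.191) does not contain 142.231.6.182
  142.231.14.128/25 (142.231.14.128 - 142.231.14.255) does not contain 142.231.6.182
  142.239.4.0/22 (142.239.4.0 - 142.239.7.255) does not contain 142.231.6.182
  142.231.32.0/19 (142.231.32.0 - 142.231.63.255) does not contain 142.231.6.182
  14.231.0.0/18 (14.231.0.0 - 14.231.63.255) does not contain 142.231.6.182
Longest matching prefix is /15 -> interface GigabitEthernet0/3.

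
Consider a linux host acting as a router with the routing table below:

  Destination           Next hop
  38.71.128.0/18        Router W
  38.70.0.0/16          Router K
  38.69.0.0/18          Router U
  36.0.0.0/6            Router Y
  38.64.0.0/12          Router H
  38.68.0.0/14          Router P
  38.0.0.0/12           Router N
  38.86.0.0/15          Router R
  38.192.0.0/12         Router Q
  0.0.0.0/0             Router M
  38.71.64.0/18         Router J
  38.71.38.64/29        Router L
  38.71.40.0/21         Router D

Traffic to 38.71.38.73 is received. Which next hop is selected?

Router P

Routes whose prefix contains 38.71.38.73:
  0.0.0.0/0 (default, matches everything) -> Router M
  36.0.0.0/6 (36.0.0.0 - 39.255.255.255) -> Router Y
  38.64.0.0/12 (38.64.0.0 - 38.79.255.255) -> Router H
  38.68.0.0/14 (38.68.0.0 - 38.71.255.255) -> Router P
More-specific entries that do NOT match:
  38.71.38.64/29 (38.71.38.64 - 38.71.38.71) does not contain 38.71.38.73
  38.71.40.0/21 (38.71.40.0 - 38.71.47.255) does not contain 38.71.38.73
  38.71.128.0/18 (38.71.128.0 - 38.71.191.255) does not contain 38.71.38.73
  38.69.0.0/18 (38.69.0.0 - 38.69.63.255) does not contain 38.71.38.73
  38.71.64.0/18 (38.71.64.0 - 38.71.127.255) does not contain 38.71.38.73
  38.70.0.0/16 (38.70.0.0 - 38.70.255.255) does not contain 38.71.38.73
  38.86.0.0/15 (38.86.0.0 - 38.87.255.255) does not contain 38.71.38.73
Longest matching prefix is /14 -> next hop Router P.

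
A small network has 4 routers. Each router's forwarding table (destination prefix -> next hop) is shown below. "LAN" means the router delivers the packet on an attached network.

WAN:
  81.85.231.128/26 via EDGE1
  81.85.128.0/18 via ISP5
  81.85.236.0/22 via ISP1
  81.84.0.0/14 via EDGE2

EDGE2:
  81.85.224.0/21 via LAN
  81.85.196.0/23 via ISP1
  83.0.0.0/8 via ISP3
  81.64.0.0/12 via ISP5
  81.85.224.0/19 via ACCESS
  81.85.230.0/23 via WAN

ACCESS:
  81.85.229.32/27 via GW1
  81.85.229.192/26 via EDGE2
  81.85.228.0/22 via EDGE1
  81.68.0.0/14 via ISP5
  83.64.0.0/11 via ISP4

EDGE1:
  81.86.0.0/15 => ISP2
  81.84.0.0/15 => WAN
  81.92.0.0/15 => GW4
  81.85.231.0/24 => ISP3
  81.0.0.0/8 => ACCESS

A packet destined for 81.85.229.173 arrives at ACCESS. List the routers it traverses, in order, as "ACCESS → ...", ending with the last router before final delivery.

ACCESS → EDGE1 → WAN → EDGE2

At ACCESS: longest match for 81.85.229.173 is 81.85.228.0/22 -> EDGE1
At EDGE1: longest match for 81.85.229.173 is 81.84.0.0/15 -> WAN
At WAN: longest match for 81.85.229.173 is 81.84.0.0/14 -> EDGE2
At EDGE2: longest match for 81.85.229.173 is 81.85.224.0/21 -> LAN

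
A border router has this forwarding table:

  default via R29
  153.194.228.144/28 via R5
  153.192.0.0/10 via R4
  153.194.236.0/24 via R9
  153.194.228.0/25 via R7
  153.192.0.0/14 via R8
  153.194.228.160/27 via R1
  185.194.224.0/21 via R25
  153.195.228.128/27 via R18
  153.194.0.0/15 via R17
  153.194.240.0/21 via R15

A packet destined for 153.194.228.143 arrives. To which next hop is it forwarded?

R17

Routes whose prefix contains 153.194.228.143:
  0.0.0.0/0 (default, matches everything) -> R29
  153.192.0.0/10 (153.192.0.0 - 153.255.255.255) -> R4
  153.192.0.0/14 (153.192.0.0 - 153.195.255.255) -> R8
  153.194.0.0/15 (153.194.0.0 - 153.195.255.255) -> R17
More-specific entries that do NOT match:
  153.194.228.144/28 (153.194.228.144 - 153.194.228.159) does not contain 153.194.228.143
  153.194.228.160/27 (153.194.228.160 - 153.194.228.191) does not contain 153.194.228.143
  153.195.228.128/27 (153.195.228.128 - 153.195.228.159) does not contain 153.194.228.143
  153.194.228.0/25 (153.194.228.0 - 153.194.228.127) does not contain 153.194.228.143
  153.194.236.0/24 (153.194.236.0 - 153.194.236.255) does not contain 153.194.228.143
  185.194.224.0/21 (185.194.224.0 - 185.194.231.255) does not contain 153.194.228.143
  153.194.240.0/21 (153.194.240.0 - 153.194.247.255) does not contain 153.194.228.143
Longest matching prefix is /15 -> next hop R17.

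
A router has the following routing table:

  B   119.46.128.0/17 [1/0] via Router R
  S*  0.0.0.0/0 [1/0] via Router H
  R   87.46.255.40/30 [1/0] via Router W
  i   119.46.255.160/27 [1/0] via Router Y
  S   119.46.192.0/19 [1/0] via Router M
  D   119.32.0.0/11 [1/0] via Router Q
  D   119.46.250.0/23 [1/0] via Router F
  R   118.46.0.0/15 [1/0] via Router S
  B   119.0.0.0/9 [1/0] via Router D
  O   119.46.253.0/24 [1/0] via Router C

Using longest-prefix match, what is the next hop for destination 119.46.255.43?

Routes whose prefix contains 119.46.255.43:
  0.0.0.0/0 (default, matches everything) -> Router H
  119.0.0.0/9 (119.0.0.0 - 119.127.255.255) -> Router D
  119.32.0.0/11 (119.32.0.0 - 119.63.255.255) -> Router Q
  119.46.128.0/17 (119.46.128.0 - 119.46.255.255) -> Router R
More-specific entries that do NOT match:
  87.46.255.40/30 (87.46.255.40 - 87.46.255.43) does not contain 119.46.255.43
  119.46.255.160/27 (119.46.255.160 - 119.46.255.191) does not contain 119.46.255.43
  119.46.253.0/24 (119.46.253.0 - 119.46.253.255) does not contain 119.46.255.43
  119.46.250.0/23 (119.46.250.0 - 119.46.251.255) does not contain 119.46.255.43
  119.46.192.0/19 (119.46.192.0 - 119.46.223.255) does not contain 119.46.255.43
Longest matching prefix is /17 -> next hop Router R.

Router R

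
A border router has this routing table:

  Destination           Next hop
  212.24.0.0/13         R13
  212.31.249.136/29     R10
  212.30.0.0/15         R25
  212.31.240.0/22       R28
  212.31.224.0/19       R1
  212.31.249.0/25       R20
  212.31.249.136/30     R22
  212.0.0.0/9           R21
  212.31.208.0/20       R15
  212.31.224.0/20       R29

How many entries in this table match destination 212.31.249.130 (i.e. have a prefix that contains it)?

Prefixes containing 212.31.249.130:
  212.0.0.0/9 (212.0.0.0 - 212.127.255.255)
  212.24.0.0/13 (212.24.0.0 - 212.31.255.255)
  212.30.0.0/15 (212.30.0.0 - 212.31.255.255)
  212.31.224.0/19 (212.31.224.0 - 212.31.255.255)
Total matching entries: 4.

4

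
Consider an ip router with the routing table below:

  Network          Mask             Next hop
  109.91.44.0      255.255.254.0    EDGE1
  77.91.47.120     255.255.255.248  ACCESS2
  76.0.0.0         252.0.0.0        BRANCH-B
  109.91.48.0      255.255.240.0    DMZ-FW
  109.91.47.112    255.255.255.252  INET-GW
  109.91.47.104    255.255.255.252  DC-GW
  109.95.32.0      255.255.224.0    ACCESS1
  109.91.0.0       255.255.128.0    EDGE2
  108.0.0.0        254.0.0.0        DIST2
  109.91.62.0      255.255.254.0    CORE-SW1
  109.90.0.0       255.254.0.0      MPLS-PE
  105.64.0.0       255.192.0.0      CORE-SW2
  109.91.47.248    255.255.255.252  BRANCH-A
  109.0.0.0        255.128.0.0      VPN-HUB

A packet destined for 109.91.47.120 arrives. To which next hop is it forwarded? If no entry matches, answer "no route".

EDGE2

Routes whose prefix contains 109.91.47.120:
  108.0.0.0/7 (108.0.0.0 - 109.255.255.255) -> DIST2
  109.0.0.0/9 (109.0.0.0 - 109.127.255.255) -> VPN-HUB
  109.90.0.0/15 (109.90.0.0 - 109.91.255.255) -> MPLS-PE
  109.91.0.0/17 (109.91.0.0 - 109.91.127.255) -> EDGE2
More-specific entries that do NOT match:
  109.91.47.112/30 (109.91.47.112 - 109.91.47.115) does not contain 109.91.47.120
  109.91.47.104/30 (109.91.47.104 - 109.91.47.107) does not contain 109.91.47.120
  109.91.47.248/30 (109.91.47.248 - 109.91.47.251) does not contain 109.91.47.120
  77.91.47.120/29 (77.91.47.120 - 77.91.47.127) does not contain 109.91.47.120
  109.91.44.0/23 (109.91.44.0 - 109.91.45.255) does not contain 109.91.47.120
  109.91.62.0/23 (109.91.62.0 - 109.91.63.255) does not contain 109.91.47.120
  109.91.48.0/20 (109.91.48.0 - 109.91.63.255) does not contain 109.91.47.120
  109.95.32.0/19 (109.95.32.0 - 109.95.63.255) does not contain 109.91.47.120
Longest matching prefix is /17 -> next hop EDGE2.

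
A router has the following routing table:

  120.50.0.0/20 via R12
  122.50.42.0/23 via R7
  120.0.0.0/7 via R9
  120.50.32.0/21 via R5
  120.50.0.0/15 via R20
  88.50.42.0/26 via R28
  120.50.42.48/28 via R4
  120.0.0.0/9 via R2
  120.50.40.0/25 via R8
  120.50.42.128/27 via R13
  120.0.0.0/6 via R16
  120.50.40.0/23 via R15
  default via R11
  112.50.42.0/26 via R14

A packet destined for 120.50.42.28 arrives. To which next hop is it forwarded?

R20

Routes whose prefix contains 120.50.42.28:
  0.0.0.0/0 (default, matches everything) -> R11
  120.0.0.0/6 (120.0.0.0 - 123.255.255.255) -> R16
  120.0.0.0/7 (120.0.0.0 - 121.255.255.255) -> R9
  120.0.0.0/9 (120.0.0.0 - 120.127.255.255) -> R2
  120.50.0.0/15 (120.50.0.0 - 120.51.255.255) -> R20
More-specific entries that do NOT match:
  120.50.42.48/28 (120.50.42.48 - 120.50.42.63) does not contain 120.50.42.28
  120.50.42.128/27 (120.50.42.128 - 120.50.42.159) does not contain 120.50.42.28
  88.50.42.0/26 (88.50.42.0 - 88.50.42.63) does not contain 120.50.42.28
  112.50.42.0/26 (112.50.42.0 - 112.50.42.63) does not contain 120.50.42.28
  120.50.40.0/25 (120.50.40.0 - 120.50.40.127) does not contain 120.50.42.28
  122.50.42.0/23 (122.50.42.0 - 122.50.43.255) does not contain 120.50.42.28
  120.50.40.0/23 (120.50.40.0 - 120.50.41.255) does not contain 120.50.42.28
  120.50.32.0/21 (120.50.32.0 - 120.50.39.255) does not contain 120.50.42.28
  120.50.0.0/20 (120.50.0.0 - 120.50.15.255) does not contain 120.50.42.28
Longest matching prefix is /15 -> next hop R20.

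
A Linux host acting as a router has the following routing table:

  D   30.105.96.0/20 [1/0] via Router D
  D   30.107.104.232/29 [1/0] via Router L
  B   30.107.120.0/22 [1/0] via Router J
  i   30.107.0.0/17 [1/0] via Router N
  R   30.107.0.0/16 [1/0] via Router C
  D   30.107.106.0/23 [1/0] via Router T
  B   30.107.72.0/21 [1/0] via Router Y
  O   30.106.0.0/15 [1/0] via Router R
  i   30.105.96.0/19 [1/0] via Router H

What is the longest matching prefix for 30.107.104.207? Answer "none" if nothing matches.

30.107.0.0/17

Entries matching 30.107.104.207:
  30.106.0.0/15 (30.106.0.0 - 30.107.255.255)
  30.107.0.0/16 (30.107.0.0 - 30.107.255.255)
  30.107.0.0/17 (30.107.0.0 - 30.107.127.255)
Most specific is 30.107.0.0/17.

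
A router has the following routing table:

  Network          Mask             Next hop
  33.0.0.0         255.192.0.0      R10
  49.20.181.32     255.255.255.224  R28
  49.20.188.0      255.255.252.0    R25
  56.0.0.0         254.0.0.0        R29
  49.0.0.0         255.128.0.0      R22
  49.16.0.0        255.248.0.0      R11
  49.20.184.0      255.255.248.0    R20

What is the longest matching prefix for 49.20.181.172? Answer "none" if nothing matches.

49.16.0.0/13

Entries matching 49.20.181.172:
  49.0.0.0/9 (49.0.0.0 - 49.127.255.255)
  49.16.0.0/13 (49.16.0.0 - 49.23.255.255)
Most specific is 49.16.0.0/13.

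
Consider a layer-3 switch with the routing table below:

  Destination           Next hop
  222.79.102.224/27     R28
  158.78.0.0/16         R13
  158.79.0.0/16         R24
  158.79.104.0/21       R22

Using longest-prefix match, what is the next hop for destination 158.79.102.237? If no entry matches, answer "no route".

Routes whose prefix contains 158.79.102.237:
  158.79.0.0/16 (158.79.0.0 - 158.79.255.255) -> R24
More-specific entries that do NOT match:
  222.79.102.224/27 (222.79.102.224 - 222.79.102.255) does not contain 158.79.102.237
  158.79.104.0/21 (158.79.104.0 - 158.79.111.255) does not contain 158.79.102.237
Longest matching prefix is /16 -> next hop R24.

R24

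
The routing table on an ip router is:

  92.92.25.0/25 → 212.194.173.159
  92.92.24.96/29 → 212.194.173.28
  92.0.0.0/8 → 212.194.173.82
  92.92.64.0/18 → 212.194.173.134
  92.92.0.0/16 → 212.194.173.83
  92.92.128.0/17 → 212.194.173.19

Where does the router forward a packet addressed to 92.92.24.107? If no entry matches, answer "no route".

Routes whose prefix contains 92.92.24.107:
  92.0.0.0/8 (92.0.0.0 - 92.255.255.255) -> 212.194.173.82
  92.92.0.0/16 (92.92.0.0 - 92.92.255.255) -> 212.194.173.83
More-specific entries that do NOT match:
  92.92.24.96/29 (92.92.24.96 - 92.92.24.103) does not contain 92.92.24.107
  92.92.25.0/25 (92.92.25.0 - 92.92.25.127) does not contain 92.92.24.107
  92.92.64.0/18 (92.92.64.0 - 92.92.127.255) does not contain 92.92.24.107
  92.92.128.0/17 (92.92.128.0 - 92.92.255.255) does not contain 92.92.24.107
Longest matching prefix is /16 -> next hop 212.194.173.83.

212.194.173.83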